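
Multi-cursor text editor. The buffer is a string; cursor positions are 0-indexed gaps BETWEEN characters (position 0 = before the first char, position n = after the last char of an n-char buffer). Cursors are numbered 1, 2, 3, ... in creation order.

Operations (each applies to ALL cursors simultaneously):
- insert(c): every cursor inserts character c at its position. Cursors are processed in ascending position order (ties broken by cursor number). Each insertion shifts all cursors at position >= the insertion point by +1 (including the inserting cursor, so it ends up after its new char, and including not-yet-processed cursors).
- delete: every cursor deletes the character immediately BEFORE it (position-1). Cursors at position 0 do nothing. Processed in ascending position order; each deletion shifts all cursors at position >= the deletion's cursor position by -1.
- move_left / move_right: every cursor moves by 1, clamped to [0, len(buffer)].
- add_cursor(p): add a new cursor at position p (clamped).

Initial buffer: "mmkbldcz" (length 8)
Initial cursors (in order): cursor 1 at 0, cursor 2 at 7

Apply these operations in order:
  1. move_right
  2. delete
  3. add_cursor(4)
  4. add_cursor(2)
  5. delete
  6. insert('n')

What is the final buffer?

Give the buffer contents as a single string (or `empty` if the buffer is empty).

After op 1 (move_right): buffer="mmkbldcz" (len 8), cursors c1@1 c2@8, authorship ........
After op 2 (delete): buffer="mkbldc" (len 6), cursors c1@0 c2@6, authorship ......
After op 3 (add_cursor(4)): buffer="mkbldc" (len 6), cursors c1@0 c3@4 c2@6, authorship ......
After op 4 (add_cursor(2)): buffer="mkbldc" (len 6), cursors c1@0 c4@2 c3@4 c2@6, authorship ......
After op 5 (delete): buffer="mbd" (len 3), cursors c1@0 c4@1 c3@2 c2@3, authorship ...
After op 6 (insert('n')): buffer="nmnbndn" (len 7), cursors c1@1 c4@3 c3@5 c2@7, authorship 1.4.3.2

Answer: nmnbndn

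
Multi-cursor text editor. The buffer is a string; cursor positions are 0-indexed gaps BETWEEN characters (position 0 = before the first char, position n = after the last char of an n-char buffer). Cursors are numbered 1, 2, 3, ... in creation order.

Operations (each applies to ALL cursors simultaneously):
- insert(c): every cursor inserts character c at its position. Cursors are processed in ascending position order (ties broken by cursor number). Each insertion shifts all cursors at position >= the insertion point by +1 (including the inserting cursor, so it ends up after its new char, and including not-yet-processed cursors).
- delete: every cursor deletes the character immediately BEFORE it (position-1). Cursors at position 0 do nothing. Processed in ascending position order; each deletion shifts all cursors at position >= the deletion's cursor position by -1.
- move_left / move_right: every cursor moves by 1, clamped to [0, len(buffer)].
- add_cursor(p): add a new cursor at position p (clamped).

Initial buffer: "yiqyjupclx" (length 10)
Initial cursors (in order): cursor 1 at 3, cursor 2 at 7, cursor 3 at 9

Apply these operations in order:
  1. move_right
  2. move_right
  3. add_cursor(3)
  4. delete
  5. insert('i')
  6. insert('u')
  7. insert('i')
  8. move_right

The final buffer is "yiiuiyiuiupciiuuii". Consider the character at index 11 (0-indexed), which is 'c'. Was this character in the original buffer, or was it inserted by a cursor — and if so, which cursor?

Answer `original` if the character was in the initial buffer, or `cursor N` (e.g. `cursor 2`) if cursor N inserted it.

Answer: original

Derivation:
After op 1 (move_right): buffer="yiqyjupclx" (len 10), cursors c1@4 c2@8 c3@10, authorship ..........
After op 2 (move_right): buffer="yiqyjupclx" (len 10), cursors c1@5 c2@9 c3@10, authorship ..........
After op 3 (add_cursor(3)): buffer="yiqyjupclx" (len 10), cursors c4@3 c1@5 c2@9 c3@10, authorship ..........
After op 4 (delete): buffer="yiyupc" (len 6), cursors c4@2 c1@3 c2@6 c3@6, authorship ......
After op 5 (insert('i')): buffer="yiiyiupcii" (len 10), cursors c4@3 c1@5 c2@10 c3@10, authorship ..4.1...23
After op 6 (insert('u')): buffer="yiiuyiuupciiuu" (len 14), cursors c4@4 c1@7 c2@14 c3@14, authorship ..44.11...2323
After op 7 (insert('i')): buffer="yiiuiyiuiupciiuuii" (len 18), cursors c4@5 c1@9 c2@18 c3@18, authorship ..444.111...232323
After op 8 (move_right): buffer="yiiuiyiuiupciiuuii" (len 18), cursors c4@6 c1@10 c2@18 c3@18, authorship ..444.111...232323
Authorship (.=original, N=cursor N): . . 4 4 4 . 1 1 1 . . . 2 3 2 3 2 3
Index 11: author = original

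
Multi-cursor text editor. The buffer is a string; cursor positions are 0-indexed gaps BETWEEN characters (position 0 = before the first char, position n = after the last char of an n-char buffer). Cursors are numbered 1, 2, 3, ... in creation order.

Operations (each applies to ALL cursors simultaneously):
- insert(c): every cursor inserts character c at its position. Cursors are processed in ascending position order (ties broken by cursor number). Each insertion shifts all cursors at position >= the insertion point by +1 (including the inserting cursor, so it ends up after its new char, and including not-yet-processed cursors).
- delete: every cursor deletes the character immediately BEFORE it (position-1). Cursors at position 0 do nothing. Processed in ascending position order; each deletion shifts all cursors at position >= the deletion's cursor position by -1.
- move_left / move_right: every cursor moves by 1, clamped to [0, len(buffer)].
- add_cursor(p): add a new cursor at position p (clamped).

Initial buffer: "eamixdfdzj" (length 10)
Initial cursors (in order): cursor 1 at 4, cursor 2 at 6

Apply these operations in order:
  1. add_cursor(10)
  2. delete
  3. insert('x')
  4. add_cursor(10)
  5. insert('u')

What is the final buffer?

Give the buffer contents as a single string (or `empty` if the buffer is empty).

Answer: eamxuxxufdzxuu

Derivation:
After op 1 (add_cursor(10)): buffer="eamixdfdzj" (len 10), cursors c1@4 c2@6 c3@10, authorship ..........
After op 2 (delete): buffer="eamxfdz" (len 7), cursors c1@3 c2@4 c3@7, authorship .......
After op 3 (insert('x')): buffer="eamxxxfdzx" (len 10), cursors c1@4 c2@6 c3@10, authorship ...1.2...3
After op 4 (add_cursor(10)): buffer="eamxxxfdzx" (len 10), cursors c1@4 c2@6 c3@10 c4@10, authorship ...1.2...3
After op 5 (insert('u')): buffer="eamxuxxufdzxuu" (len 14), cursors c1@5 c2@8 c3@14 c4@14, authorship ...11.22...334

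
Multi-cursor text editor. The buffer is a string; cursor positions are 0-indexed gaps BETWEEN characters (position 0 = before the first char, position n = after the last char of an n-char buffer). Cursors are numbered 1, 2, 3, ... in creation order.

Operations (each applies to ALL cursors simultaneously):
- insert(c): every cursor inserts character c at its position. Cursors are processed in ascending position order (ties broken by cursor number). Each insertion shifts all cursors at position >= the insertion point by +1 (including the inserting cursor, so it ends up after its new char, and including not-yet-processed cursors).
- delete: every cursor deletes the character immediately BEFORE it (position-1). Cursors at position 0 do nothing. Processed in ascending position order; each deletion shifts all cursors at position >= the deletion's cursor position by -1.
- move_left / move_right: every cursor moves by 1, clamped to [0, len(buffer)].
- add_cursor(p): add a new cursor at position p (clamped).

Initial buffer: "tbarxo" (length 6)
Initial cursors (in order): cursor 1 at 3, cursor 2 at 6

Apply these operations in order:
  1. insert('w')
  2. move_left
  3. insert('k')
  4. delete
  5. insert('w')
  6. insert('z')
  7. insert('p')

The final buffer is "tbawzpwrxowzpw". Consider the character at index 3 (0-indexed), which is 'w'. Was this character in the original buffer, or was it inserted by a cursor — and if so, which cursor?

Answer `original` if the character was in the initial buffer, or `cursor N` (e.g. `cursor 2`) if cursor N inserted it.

After op 1 (insert('w')): buffer="tbawrxow" (len 8), cursors c1@4 c2@8, authorship ...1...2
After op 2 (move_left): buffer="tbawrxow" (len 8), cursors c1@3 c2@7, authorship ...1...2
After op 3 (insert('k')): buffer="tbakwrxokw" (len 10), cursors c1@4 c2@9, authorship ...11...22
After op 4 (delete): buffer="tbawrxow" (len 8), cursors c1@3 c2@7, authorship ...1...2
After op 5 (insert('w')): buffer="tbawwrxoww" (len 10), cursors c1@4 c2@9, authorship ...11...22
After op 6 (insert('z')): buffer="tbawzwrxowzw" (len 12), cursors c1@5 c2@11, authorship ...111...222
After op 7 (insert('p')): buffer="tbawzpwrxowzpw" (len 14), cursors c1@6 c2@13, authorship ...1111...2222
Authorship (.=original, N=cursor N): . . . 1 1 1 1 . . . 2 2 2 2
Index 3: author = 1

Answer: cursor 1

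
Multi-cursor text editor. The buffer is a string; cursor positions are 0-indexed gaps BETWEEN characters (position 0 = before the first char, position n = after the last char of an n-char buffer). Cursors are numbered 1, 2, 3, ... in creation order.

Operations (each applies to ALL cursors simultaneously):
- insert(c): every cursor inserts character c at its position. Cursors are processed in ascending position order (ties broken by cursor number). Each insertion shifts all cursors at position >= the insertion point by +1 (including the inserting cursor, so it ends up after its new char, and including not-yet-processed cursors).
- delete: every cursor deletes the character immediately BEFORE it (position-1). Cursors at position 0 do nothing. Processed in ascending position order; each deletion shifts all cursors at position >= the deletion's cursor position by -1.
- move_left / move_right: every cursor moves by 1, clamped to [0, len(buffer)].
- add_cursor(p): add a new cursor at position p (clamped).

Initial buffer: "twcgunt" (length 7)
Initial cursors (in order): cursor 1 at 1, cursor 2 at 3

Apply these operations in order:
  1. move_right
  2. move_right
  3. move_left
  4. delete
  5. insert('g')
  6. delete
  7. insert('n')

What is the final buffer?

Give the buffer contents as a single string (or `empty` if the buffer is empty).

After op 1 (move_right): buffer="twcgunt" (len 7), cursors c1@2 c2@4, authorship .......
After op 2 (move_right): buffer="twcgunt" (len 7), cursors c1@3 c2@5, authorship .......
After op 3 (move_left): buffer="twcgunt" (len 7), cursors c1@2 c2@4, authorship .......
After op 4 (delete): buffer="tcunt" (len 5), cursors c1@1 c2@2, authorship .....
After op 5 (insert('g')): buffer="tgcgunt" (len 7), cursors c1@2 c2@4, authorship .1.2...
After op 6 (delete): buffer="tcunt" (len 5), cursors c1@1 c2@2, authorship .....
After op 7 (insert('n')): buffer="tncnunt" (len 7), cursors c1@2 c2@4, authorship .1.2...

Answer: tncnunt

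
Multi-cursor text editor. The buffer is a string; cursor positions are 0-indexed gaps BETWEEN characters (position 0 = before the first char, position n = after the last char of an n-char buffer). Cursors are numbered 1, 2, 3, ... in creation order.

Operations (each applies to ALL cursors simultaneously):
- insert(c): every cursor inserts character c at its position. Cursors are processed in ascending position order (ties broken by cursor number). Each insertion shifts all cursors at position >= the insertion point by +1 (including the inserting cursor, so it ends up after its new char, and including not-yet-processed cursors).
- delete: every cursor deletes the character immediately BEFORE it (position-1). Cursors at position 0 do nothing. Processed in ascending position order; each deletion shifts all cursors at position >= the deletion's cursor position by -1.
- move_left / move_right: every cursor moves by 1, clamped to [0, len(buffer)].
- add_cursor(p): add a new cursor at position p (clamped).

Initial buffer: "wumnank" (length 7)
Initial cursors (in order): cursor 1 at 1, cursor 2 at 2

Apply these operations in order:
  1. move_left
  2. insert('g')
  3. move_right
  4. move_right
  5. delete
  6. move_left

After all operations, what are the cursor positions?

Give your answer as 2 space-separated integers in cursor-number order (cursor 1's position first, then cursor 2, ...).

Answer: 1 2

Derivation:
After op 1 (move_left): buffer="wumnank" (len 7), cursors c1@0 c2@1, authorship .......
After op 2 (insert('g')): buffer="gwgumnank" (len 9), cursors c1@1 c2@3, authorship 1.2......
After op 3 (move_right): buffer="gwgumnank" (len 9), cursors c1@2 c2@4, authorship 1.2......
After op 4 (move_right): buffer="gwgumnank" (len 9), cursors c1@3 c2@5, authorship 1.2......
After op 5 (delete): buffer="gwunank" (len 7), cursors c1@2 c2@3, authorship 1......
After op 6 (move_left): buffer="gwunank" (len 7), cursors c1@1 c2@2, authorship 1......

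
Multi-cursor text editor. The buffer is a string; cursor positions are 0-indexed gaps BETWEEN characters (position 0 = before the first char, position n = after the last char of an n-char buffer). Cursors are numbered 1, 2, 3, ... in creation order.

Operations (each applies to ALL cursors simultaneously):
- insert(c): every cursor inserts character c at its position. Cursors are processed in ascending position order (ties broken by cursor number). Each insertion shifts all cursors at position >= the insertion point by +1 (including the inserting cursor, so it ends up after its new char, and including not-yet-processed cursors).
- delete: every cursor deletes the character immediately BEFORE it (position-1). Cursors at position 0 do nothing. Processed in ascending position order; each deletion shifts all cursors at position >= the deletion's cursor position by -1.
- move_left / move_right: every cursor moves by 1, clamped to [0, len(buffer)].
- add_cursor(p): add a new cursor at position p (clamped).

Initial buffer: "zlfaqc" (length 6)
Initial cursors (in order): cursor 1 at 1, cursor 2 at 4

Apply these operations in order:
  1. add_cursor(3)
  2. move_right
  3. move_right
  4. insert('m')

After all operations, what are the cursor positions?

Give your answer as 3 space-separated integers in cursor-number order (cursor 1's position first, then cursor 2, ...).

After op 1 (add_cursor(3)): buffer="zlfaqc" (len 6), cursors c1@1 c3@3 c2@4, authorship ......
After op 2 (move_right): buffer="zlfaqc" (len 6), cursors c1@2 c3@4 c2@5, authorship ......
After op 3 (move_right): buffer="zlfaqc" (len 6), cursors c1@3 c3@5 c2@6, authorship ......
After op 4 (insert('m')): buffer="zlfmaqmcm" (len 9), cursors c1@4 c3@7 c2@9, authorship ...1..3.2

Answer: 4 9 7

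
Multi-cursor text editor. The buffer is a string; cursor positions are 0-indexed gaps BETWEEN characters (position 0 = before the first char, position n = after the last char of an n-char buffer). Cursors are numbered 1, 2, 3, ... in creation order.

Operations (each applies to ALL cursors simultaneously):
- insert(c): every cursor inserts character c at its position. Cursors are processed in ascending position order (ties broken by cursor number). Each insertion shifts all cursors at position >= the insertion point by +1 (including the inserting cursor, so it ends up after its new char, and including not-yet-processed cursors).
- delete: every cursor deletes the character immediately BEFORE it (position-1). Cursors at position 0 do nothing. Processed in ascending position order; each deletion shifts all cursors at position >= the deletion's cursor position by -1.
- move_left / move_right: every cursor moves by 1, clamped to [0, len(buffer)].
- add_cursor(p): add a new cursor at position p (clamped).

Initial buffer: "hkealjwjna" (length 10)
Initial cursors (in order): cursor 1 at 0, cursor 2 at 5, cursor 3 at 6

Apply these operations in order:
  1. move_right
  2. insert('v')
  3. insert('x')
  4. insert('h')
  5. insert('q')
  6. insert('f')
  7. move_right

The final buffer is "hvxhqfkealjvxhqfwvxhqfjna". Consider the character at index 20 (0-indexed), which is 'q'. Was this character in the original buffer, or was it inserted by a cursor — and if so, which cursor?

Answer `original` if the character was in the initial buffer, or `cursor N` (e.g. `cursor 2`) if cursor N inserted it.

Answer: cursor 3

Derivation:
After op 1 (move_right): buffer="hkealjwjna" (len 10), cursors c1@1 c2@6 c3@7, authorship ..........
After op 2 (insert('v')): buffer="hvkealjvwvjna" (len 13), cursors c1@2 c2@8 c3@10, authorship .1.....2.3...
After op 3 (insert('x')): buffer="hvxkealjvxwvxjna" (len 16), cursors c1@3 c2@10 c3@13, authorship .11.....22.33...
After op 4 (insert('h')): buffer="hvxhkealjvxhwvxhjna" (len 19), cursors c1@4 c2@12 c3@16, authorship .111.....222.333...
After op 5 (insert('q')): buffer="hvxhqkealjvxhqwvxhqjna" (len 22), cursors c1@5 c2@14 c3@19, authorship .1111.....2222.3333...
After op 6 (insert('f')): buffer="hvxhqfkealjvxhqfwvxhqfjna" (len 25), cursors c1@6 c2@16 c3@22, authorship .11111.....22222.33333...
After op 7 (move_right): buffer="hvxhqfkealjvxhqfwvxhqfjna" (len 25), cursors c1@7 c2@17 c3@23, authorship .11111.....22222.33333...
Authorship (.=original, N=cursor N): . 1 1 1 1 1 . . . . . 2 2 2 2 2 . 3 3 3 3 3 . . .
Index 20: author = 3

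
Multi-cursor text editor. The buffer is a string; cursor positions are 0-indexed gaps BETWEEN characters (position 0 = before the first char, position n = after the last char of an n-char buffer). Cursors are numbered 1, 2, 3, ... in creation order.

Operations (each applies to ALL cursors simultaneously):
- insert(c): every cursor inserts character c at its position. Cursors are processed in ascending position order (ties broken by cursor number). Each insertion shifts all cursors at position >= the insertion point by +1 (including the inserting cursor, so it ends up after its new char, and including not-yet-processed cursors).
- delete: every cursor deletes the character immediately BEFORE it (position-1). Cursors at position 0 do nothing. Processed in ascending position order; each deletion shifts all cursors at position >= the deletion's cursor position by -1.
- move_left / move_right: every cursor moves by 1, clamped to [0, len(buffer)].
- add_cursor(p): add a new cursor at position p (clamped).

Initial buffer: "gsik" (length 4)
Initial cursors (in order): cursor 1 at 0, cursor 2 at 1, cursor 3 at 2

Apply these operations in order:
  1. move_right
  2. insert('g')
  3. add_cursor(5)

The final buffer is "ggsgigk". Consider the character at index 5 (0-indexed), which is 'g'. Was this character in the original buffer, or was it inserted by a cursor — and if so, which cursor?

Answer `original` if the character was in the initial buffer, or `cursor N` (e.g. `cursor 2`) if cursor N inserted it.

After op 1 (move_right): buffer="gsik" (len 4), cursors c1@1 c2@2 c3@3, authorship ....
After op 2 (insert('g')): buffer="ggsgigk" (len 7), cursors c1@2 c2@4 c3@6, authorship .1.2.3.
After op 3 (add_cursor(5)): buffer="ggsgigk" (len 7), cursors c1@2 c2@4 c4@5 c3@6, authorship .1.2.3.
Authorship (.=original, N=cursor N): . 1 . 2 . 3 .
Index 5: author = 3

Answer: cursor 3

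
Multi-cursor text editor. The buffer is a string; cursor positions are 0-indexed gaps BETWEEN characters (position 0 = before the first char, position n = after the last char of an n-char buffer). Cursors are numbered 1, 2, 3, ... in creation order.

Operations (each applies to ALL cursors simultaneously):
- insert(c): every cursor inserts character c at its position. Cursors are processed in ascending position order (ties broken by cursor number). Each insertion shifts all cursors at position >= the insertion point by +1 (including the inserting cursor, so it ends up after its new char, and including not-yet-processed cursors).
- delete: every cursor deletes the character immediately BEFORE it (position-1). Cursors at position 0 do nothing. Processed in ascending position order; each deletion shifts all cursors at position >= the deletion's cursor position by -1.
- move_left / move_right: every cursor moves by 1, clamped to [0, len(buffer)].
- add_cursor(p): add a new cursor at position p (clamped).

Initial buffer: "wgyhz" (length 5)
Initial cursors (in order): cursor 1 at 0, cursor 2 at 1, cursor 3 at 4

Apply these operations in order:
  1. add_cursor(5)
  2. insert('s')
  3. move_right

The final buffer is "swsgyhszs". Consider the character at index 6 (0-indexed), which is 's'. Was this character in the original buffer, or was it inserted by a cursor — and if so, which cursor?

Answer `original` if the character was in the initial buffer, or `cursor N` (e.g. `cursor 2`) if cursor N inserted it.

After op 1 (add_cursor(5)): buffer="wgyhz" (len 5), cursors c1@0 c2@1 c3@4 c4@5, authorship .....
After op 2 (insert('s')): buffer="swsgyhszs" (len 9), cursors c1@1 c2@3 c3@7 c4@9, authorship 1.2...3.4
After op 3 (move_right): buffer="swsgyhszs" (len 9), cursors c1@2 c2@4 c3@8 c4@9, authorship 1.2...3.4
Authorship (.=original, N=cursor N): 1 . 2 . . . 3 . 4
Index 6: author = 3

Answer: cursor 3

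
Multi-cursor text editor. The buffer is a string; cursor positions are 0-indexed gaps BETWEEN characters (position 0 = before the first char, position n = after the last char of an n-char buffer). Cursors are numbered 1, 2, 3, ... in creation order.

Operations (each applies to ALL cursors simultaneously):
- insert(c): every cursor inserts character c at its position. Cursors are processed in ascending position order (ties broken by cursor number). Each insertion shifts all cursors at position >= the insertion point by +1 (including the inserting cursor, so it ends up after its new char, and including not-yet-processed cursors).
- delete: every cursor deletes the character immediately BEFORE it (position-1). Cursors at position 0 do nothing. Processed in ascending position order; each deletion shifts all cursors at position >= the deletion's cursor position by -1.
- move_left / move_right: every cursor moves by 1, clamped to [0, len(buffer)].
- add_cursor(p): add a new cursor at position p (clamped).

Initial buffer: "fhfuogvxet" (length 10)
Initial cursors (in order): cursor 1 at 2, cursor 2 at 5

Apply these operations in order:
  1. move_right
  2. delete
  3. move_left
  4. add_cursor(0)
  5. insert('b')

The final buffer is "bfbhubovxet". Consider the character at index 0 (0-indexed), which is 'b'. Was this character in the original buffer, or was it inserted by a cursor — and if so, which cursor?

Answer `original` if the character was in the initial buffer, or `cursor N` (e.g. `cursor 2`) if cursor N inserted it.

Answer: cursor 3

Derivation:
After op 1 (move_right): buffer="fhfuogvxet" (len 10), cursors c1@3 c2@6, authorship ..........
After op 2 (delete): buffer="fhuovxet" (len 8), cursors c1@2 c2@4, authorship ........
After op 3 (move_left): buffer="fhuovxet" (len 8), cursors c1@1 c2@3, authorship ........
After op 4 (add_cursor(0)): buffer="fhuovxet" (len 8), cursors c3@0 c1@1 c2@3, authorship ........
After op 5 (insert('b')): buffer="bfbhubovxet" (len 11), cursors c3@1 c1@3 c2@6, authorship 3.1..2.....
Authorship (.=original, N=cursor N): 3 . 1 . . 2 . . . . .
Index 0: author = 3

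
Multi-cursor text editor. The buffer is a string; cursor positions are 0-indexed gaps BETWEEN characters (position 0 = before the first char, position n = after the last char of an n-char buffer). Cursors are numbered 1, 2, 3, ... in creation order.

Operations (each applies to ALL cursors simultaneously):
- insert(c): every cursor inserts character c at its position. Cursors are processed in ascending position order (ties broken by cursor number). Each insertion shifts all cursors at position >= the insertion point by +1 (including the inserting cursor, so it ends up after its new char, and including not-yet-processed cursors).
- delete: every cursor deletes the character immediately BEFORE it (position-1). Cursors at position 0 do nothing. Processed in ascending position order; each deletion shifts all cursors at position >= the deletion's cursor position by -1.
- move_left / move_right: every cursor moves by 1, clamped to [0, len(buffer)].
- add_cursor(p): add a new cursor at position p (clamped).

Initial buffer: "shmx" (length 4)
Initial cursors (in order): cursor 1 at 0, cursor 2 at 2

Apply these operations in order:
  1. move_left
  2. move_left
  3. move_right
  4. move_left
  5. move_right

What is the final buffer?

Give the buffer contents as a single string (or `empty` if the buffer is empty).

Answer: shmx

Derivation:
After op 1 (move_left): buffer="shmx" (len 4), cursors c1@0 c2@1, authorship ....
After op 2 (move_left): buffer="shmx" (len 4), cursors c1@0 c2@0, authorship ....
After op 3 (move_right): buffer="shmx" (len 4), cursors c1@1 c2@1, authorship ....
After op 4 (move_left): buffer="shmx" (len 4), cursors c1@0 c2@0, authorship ....
After op 5 (move_right): buffer="shmx" (len 4), cursors c1@1 c2@1, authorship ....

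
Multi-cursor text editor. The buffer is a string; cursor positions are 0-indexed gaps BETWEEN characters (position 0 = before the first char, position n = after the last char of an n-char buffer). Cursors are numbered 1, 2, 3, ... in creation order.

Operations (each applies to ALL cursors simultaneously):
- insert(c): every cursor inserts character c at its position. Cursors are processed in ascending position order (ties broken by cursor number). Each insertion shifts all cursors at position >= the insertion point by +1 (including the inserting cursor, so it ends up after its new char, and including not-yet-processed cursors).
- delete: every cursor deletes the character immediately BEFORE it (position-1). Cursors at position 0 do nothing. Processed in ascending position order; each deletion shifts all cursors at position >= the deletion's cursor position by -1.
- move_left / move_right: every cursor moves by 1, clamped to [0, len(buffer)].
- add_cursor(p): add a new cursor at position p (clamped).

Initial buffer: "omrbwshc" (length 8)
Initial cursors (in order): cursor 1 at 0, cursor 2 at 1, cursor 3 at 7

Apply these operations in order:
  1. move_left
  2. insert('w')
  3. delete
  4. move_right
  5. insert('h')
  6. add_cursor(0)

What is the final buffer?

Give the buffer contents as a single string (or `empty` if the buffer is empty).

After op 1 (move_left): buffer="omrbwshc" (len 8), cursors c1@0 c2@0 c3@6, authorship ........
After op 2 (insert('w')): buffer="wwomrbwswhc" (len 11), cursors c1@2 c2@2 c3@9, authorship 12......3..
After op 3 (delete): buffer="omrbwshc" (len 8), cursors c1@0 c2@0 c3@6, authorship ........
After op 4 (move_right): buffer="omrbwshc" (len 8), cursors c1@1 c2@1 c3@7, authorship ........
After op 5 (insert('h')): buffer="ohhmrbwshhc" (len 11), cursors c1@3 c2@3 c3@10, authorship .12......3.
After op 6 (add_cursor(0)): buffer="ohhmrbwshhc" (len 11), cursors c4@0 c1@3 c2@3 c3@10, authorship .12......3.

Answer: ohhmrbwshhc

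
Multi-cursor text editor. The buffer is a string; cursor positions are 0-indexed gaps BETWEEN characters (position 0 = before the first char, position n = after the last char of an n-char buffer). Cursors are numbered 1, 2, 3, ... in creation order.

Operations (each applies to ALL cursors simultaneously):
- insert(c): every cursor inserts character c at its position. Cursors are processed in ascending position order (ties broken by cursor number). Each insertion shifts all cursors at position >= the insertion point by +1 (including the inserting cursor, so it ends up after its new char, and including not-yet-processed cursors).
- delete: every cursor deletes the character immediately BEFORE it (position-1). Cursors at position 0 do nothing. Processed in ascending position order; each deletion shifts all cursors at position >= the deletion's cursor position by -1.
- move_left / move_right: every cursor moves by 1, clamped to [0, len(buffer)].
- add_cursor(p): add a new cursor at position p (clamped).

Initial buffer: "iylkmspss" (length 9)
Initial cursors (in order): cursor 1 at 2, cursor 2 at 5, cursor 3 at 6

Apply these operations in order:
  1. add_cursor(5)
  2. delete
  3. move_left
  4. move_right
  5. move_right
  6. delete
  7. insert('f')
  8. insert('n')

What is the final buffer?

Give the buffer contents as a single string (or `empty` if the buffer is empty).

After op 1 (add_cursor(5)): buffer="iylkmspss" (len 9), cursors c1@2 c2@5 c4@5 c3@6, authorship .........
After op 2 (delete): buffer="ilpss" (len 5), cursors c1@1 c2@2 c3@2 c4@2, authorship .....
After op 3 (move_left): buffer="ilpss" (len 5), cursors c1@0 c2@1 c3@1 c4@1, authorship .....
After op 4 (move_right): buffer="ilpss" (len 5), cursors c1@1 c2@2 c3@2 c4@2, authorship .....
After op 5 (move_right): buffer="ilpss" (len 5), cursors c1@2 c2@3 c3@3 c4@3, authorship .....
After op 6 (delete): buffer="ss" (len 2), cursors c1@0 c2@0 c3@0 c4@0, authorship ..
After op 7 (insert('f')): buffer="ffffss" (len 6), cursors c1@4 c2@4 c3@4 c4@4, authorship 1234..
After op 8 (insert('n')): buffer="ffffnnnnss" (len 10), cursors c1@8 c2@8 c3@8 c4@8, authorship 12341234..

Answer: ffffnnnnss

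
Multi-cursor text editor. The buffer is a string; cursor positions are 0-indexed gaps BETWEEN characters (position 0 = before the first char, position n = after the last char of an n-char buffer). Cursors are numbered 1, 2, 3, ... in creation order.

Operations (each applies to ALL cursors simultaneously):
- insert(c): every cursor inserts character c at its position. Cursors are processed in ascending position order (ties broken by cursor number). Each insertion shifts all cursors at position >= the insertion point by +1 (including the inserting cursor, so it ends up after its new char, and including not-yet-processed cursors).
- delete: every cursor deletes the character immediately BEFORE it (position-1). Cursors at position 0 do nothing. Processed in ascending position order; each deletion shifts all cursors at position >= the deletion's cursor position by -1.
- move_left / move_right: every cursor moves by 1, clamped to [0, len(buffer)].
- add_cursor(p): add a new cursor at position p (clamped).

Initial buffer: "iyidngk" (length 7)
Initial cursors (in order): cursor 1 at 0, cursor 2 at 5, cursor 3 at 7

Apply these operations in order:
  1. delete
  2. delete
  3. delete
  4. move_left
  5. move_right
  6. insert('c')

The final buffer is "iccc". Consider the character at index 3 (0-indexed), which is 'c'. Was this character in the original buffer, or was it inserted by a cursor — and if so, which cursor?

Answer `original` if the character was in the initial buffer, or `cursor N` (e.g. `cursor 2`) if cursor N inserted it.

After op 1 (delete): buffer="iyidg" (len 5), cursors c1@0 c2@4 c3@5, authorship .....
After op 2 (delete): buffer="iyi" (len 3), cursors c1@0 c2@3 c3@3, authorship ...
After op 3 (delete): buffer="i" (len 1), cursors c1@0 c2@1 c3@1, authorship .
After op 4 (move_left): buffer="i" (len 1), cursors c1@0 c2@0 c3@0, authorship .
After op 5 (move_right): buffer="i" (len 1), cursors c1@1 c2@1 c3@1, authorship .
After op 6 (insert('c')): buffer="iccc" (len 4), cursors c1@4 c2@4 c3@4, authorship .123
Authorship (.=original, N=cursor N): . 1 2 3
Index 3: author = 3

Answer: cursor 3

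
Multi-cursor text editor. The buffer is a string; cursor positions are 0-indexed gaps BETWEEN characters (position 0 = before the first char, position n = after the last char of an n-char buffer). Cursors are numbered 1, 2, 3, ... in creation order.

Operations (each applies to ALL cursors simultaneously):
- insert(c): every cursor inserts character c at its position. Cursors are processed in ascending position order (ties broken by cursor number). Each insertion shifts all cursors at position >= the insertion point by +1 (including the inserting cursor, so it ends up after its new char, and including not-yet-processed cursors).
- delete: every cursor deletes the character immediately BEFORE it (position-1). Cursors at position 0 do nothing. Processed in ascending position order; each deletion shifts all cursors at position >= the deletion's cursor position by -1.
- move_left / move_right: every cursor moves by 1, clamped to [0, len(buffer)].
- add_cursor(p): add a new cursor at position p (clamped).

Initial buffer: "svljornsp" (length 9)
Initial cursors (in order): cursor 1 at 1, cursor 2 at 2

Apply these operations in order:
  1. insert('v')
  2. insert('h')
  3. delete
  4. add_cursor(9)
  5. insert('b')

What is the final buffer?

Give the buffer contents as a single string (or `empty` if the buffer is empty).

After op 1 (insert('v')): buffer="svvvljornsp" (len 11), cursors c1@2 c2@4, authorship .1.2.......
After op 2 (insert('h')): buffer="svhvvhljornsp" (len 13), cursors c1@3 c2@6, authorship .11.22.......
After op 3 (delete): buffer="svvvljornsp" (len 11), cursors c1@2 c2@4, authorship .1.2.......
After op 4 (add_cursor(9)): buffer="svvvljornsp" (len 11), cursors c1@2 c2@4 c3@9, authorship .1.2.......
After op 5 (insert('b')): buffer="svbvvbljornbsp" (len 14), cursors c1@3 c2@6 c3@12, authorship .11.22.....3..

Answer: svbvvbljornbsp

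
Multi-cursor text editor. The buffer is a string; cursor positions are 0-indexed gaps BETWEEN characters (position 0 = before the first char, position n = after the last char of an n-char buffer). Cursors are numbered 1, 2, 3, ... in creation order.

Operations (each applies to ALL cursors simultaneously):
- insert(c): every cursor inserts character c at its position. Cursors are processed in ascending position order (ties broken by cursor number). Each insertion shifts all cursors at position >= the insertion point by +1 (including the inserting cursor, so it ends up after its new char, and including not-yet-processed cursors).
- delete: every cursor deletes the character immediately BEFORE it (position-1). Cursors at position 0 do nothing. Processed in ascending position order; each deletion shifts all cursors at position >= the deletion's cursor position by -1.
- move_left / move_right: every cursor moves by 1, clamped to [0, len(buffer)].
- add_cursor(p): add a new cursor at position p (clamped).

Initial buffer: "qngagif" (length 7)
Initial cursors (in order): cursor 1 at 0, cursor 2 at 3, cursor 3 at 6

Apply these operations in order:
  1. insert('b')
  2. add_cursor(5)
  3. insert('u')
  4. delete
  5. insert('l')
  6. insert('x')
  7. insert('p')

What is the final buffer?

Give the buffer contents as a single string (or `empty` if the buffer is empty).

Answer: blxpqngbllxxppagiblxpf

Derivation:
After op 1 (insert('b')): buffer="bqngbagibf" (len 10), cursors c1@1 c2@5 c3@9, authorship 1...2...3.
After op 2 (add_cursor(5)): buffer="bqngbagibf" (len 10), cursors c1@1 c2@5 c4@5 c3@9, authorship 1...2...3.
After op 3 (insert('u')): buffer="buqngbuuagibuf" (len 14), cursors c1@2 c2@8 c4@8 c3@13, authorship 11...224...33.
After op 4 (delete): buffer="bqngbagibf" (len 10), cursors c1@1 c2@5 c4@5 c3@9, authorship 1...2...3.
After op 5 (insert('l')): buffer="blqngbllagiblf" (len 14), cursors c1@2 c2@8 c4@8 c3@13, authorship 11...224...33.
After op 6 (insert('x')): buffer="blxqngbllxxagiblxf" (len 18), cursors c1@3 c2@11 c4@11 c3@17, authorship 111...22424...333.
After op 7 (insert('p')): buffer="blxpqngbllxxppagiblxpf" (len 22), cursors c1@4 c2@14 c4@14 c3@21, authorship 1111...2242424...3333.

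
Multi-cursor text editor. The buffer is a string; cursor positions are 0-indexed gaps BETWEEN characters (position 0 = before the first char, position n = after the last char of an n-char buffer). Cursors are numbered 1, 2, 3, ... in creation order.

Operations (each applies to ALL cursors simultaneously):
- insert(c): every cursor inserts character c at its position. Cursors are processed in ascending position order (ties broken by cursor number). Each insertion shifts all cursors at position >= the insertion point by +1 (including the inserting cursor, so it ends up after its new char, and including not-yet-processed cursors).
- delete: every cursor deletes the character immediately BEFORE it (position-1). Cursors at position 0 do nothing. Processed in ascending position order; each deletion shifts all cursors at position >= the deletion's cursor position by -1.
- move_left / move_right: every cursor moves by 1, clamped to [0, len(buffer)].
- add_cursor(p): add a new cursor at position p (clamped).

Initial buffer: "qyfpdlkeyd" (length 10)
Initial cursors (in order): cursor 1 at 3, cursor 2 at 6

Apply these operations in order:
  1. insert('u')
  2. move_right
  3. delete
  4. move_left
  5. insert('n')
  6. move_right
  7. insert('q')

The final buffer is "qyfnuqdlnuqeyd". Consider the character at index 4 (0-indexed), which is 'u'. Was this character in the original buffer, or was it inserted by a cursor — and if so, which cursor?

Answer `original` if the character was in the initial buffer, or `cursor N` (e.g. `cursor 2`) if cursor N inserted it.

After op 1 (insert('u')): buffer="qyfupdlukeyd" (len 12), cursors c1@4 c2@8, authorship ...1...2....
After op 2 (move_right): buffer="qyfupdlukeyd" (len 12), cursors c1@5 c2@9, authorship ...1...2....
After op 3 (delete): buffer="qyfudlueyd" (len 10), cursors c1@4 c2@7, authorship ...1..2...
After op 4 (move_left): buffer="qyfudlueyd" (len 10), cursors c1@3 c2@6, authorship ...1..2...
After op 5 (insert('n')): buffer="qyfnudlnueyd" (len 12), cursors c1@4 c2@8, authorship ...11..22...
After op 6 (move_right): buffer="qyfnudlnueyd" (len 12), cursors c1@5 c2@9, authorship ...11..22...
After op 7 (insert('q')): buffer="qyfnuqdlnuqeyd" (len 14), cursors c1@6 c2@11, authorship ...111..222...
Authorship (.=original, N=cursor N): . . . 1 1 1 . . 2 2 2 . . .
Index 4: author = 1

Answer: cursor 1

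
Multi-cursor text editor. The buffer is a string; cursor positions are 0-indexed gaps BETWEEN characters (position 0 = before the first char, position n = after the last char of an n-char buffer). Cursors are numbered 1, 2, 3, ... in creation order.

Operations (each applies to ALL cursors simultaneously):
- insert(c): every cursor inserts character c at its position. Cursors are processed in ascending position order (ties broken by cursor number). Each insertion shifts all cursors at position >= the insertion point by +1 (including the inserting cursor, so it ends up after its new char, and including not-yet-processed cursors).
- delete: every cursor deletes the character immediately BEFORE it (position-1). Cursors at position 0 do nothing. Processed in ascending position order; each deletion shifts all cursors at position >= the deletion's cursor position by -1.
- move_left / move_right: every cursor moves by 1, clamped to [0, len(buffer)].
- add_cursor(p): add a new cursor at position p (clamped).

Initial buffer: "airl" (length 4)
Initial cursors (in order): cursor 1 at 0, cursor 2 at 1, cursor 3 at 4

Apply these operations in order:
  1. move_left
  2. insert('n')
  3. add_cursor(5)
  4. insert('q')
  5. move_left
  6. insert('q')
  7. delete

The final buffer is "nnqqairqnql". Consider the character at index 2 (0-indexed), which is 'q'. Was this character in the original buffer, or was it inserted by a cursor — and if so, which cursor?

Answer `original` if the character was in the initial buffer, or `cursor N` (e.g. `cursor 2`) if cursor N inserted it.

After op 1 (move_left): buffer="airl" (len 4), cursors c1@0 c2@0 c3@3, authorship ....
After op 2 (insert('n')): buffer="nnairnl" (len 7), cursors c1@2 c2@2 c3@6, authorship 12...3.
After op 3 (add_cursor(5)): buffer="nnairnl" (len 7), cursors c1@2 c2@2 c4@5 c3@6, authorship 12...3.
After op 4 (insert('q')): buffer="nnqqairqnql" (len 11), cursors c1@4 c2@4 c4@8 c3@10, authorship 1212...433.
After op 5 (move_left): buffer="nnqqairqnql" (len 11), cursors c1@3 c2@3 c4@7 c3@9, authorship 1212...433.
After op 6 (insert('q')): buffer="nnqqqqairqqnqql" (len 15), cursors c1@5 c2@5 c4@10 c3@13, authorship 121122...44333.
After op 7 (delete): buffer="nnqqairqnql" (len 11), cursors c1@3 c2@3 c4@7 c3@9, authorship 1212...433.
Authorship (.=original, N=cursor N): 1 2 1 2 . . . 4 3 3 .
Index 2: author = 1

Answer: cursor 1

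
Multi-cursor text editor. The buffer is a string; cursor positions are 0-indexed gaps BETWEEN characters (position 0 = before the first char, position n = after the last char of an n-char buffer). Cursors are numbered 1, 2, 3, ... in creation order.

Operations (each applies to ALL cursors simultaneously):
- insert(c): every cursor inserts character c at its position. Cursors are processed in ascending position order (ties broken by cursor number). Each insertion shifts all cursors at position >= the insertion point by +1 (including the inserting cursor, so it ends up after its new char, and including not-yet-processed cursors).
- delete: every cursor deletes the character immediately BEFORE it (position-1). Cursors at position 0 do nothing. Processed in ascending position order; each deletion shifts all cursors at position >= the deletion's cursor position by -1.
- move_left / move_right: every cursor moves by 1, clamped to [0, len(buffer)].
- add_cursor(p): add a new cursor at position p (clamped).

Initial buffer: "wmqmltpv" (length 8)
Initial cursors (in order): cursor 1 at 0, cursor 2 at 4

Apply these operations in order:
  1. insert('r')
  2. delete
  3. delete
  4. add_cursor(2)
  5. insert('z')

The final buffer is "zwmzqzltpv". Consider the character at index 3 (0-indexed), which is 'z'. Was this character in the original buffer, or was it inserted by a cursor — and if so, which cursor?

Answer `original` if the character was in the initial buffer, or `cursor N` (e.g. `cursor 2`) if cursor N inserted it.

Answer: cursor 3

Derivation:
After op 1 (insert('r')): buffer="rwmqmrltpv" (len 10), cursors c1@1 c2@6, authorship 1....2....
After op 2 (delete): buffer="wmqmltpv" (len 8), cursors c1@0 c2@4, authorship ........
After op 3 (delete): buffer="wmqltpv" (len 7), cursors c1@0 c2@3, authorship .......
After op 4 (add_cursor(2)): buffer="wmqltpv" (len 7), cursors c1@0 c3@2 c2@3, authorship .......
After op 5 (insert('z')): buffer="zwmzqzltpv" (len 10), cursors c1@1 c3@4 c2@6, authorship 1..3.2....
Authorship (.=original, N=cursor N): 1 . . 3 . 2 . . . .
Index 3: author = 3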